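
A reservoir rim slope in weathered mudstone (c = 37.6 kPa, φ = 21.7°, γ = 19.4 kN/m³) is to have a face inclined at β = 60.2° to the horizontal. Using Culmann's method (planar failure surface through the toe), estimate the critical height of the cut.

H_c = 28.75 m

Culmann's analysis gives the critical failure plane at α_cr = (β + φ)/2 = (60.2 + 21.7)/2 = 41.0°, and the critical height
H_c = (4c/γ) · sinβ cosφ / [1 − cos(β − φ)]
    = (4·37.6/19.4) · sin60.2°·cos21.7° / [1 − cos(38.5°)]
    = 7.753 · 0.8678·0.9291 / [1 − 0.7826]
    = 7.753 · 0.8063 / 0.2174
    = 28.75 m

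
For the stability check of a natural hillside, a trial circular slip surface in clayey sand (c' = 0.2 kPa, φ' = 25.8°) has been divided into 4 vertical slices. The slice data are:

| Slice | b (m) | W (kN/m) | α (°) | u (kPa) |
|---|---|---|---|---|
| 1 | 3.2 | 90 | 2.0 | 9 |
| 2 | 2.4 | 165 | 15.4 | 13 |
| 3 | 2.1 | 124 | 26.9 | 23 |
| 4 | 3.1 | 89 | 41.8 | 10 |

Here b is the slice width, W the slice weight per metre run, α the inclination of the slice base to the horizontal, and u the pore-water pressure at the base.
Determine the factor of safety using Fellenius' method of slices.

FS = 0.82

Ordinary method of slices: FS = Σ[c'·Δl_i + (W_i cosα_i − u_i·Δl_i)·tanφ'] / Σ W_i sinα_i, with Δl_i = b_i / cosα_i.
Slice 1: Δl = 3.2/cos2.0° = 3.202 m; N'_1 = 90·cos2.0° − 9·3.202 = 61.1; c'Δl = 0.64; W sinα = 3.1
Slice 2: Δl = 2.4/cos15.4° = 2.489 m; N'_2 = 165·cos15.4° − 13·2.489 = 126.7; c'Δl = 0.50; W sinα = 43.8
Slice 3: Δl = 2.1/cos26.9° = 2.355 m; N'_3 = 124·cos26.9° − 23·2.355 = 56.4; c'Δl = 0.47; W sinα = 56.1
Slice 4: Δl = 3.1/cos41.8° = 4.158 m; N'_4 = 89·cos41.8° − 10·4.158 = 24.8; c'Δl = 0.83; W sinα = 59.3
Σc'Δl = 2.4 kN/m; ΣN' = 269.0 kN/m; ΣW sinα = 162.4 kN/m
Resisting = 2.4 + 269.0·tan25.8° = 2.4 + 130.1 = 132.5 kN/m
FS = 132.5 / 162.4 = 0.816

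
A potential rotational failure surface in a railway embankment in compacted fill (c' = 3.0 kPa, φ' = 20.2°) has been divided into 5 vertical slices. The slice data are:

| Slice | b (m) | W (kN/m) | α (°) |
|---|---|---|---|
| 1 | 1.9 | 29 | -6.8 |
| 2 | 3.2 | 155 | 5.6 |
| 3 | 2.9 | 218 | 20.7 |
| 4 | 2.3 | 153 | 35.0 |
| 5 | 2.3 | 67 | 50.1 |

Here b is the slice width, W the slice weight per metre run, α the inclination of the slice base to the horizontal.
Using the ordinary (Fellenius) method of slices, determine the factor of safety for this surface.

FS = 1.09

Ordinary method of slices: FS = Σ[c'·Δl_i + (W_i cosα_i)·tanφ'] / Σ W_i sinα_i, with Δl_i = b_i / cosα_i.
Slice 1: Δl = 1.9/cos(-6.8°) = 1.913 m; N'_1 = 29·cos(-6.8°) = 28.8; c'Δl = 5.74; W sinα = -3.4
Slice 2: Δl = 3.2/cos5.6° = 3.215 m; N'_2 = 155·cos5.6° = 154.3; c'Δl = 9.65; W sinα = 15.1
Slice 3: Δl = 2.9/cos20.7° = 3.100 m; N'_3 = 218·cos20.7° = 203.9; c'Δl = 9.30; W sinα = 77.1
Slice 4: Δl = 2.3/cos35.0° = 2.808 m; N'_4 = 153·cos35.0° = 125.3; c'Δl = 8.42; W sinα = 87.8
Slice 5: Δl = 2.3/cos50.1° = 3.586 m; N'_5 = 67·cos50.1° = 43.0; c'Δl = 10.76; W sinα = 51.4
Σc'Δl = 43.9 kN/m; ΣN' = 555.3 kN/m; ΣW sinα = 227.9 kN/m
Resisting = 43.9 + 555.3·tan20.2° = 43.9 + 204.3 = 248.2 kN/m
FS = 248.2 / 227.9 = 1.089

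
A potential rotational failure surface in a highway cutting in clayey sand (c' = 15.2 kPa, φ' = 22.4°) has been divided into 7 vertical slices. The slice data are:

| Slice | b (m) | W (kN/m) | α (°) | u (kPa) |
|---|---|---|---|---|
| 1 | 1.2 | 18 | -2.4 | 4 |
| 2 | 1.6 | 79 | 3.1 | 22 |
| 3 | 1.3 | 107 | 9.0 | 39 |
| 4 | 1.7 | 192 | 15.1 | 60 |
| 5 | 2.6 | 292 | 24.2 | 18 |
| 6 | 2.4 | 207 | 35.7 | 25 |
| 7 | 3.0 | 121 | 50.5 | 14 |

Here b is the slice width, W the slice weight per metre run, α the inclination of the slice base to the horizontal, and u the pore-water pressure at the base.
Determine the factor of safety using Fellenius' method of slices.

Ordinary method of slices: FS = Σ[c'·Δl_i + (W_i cosα_i − u_i·Δl_i)·tanφ'] / Σ W_i sinα_i, with Δl_i = b_i / cosα_i.
Slice 1: Δl = 1.2/cos(-2.4°) = 1.201 m; N'_1 = 18·cos(-2.4°) − 4·1.201 = 13.2; c'Δl = 18.26; W sinα = -0.8
Slice 2: Δl = 1.6/cos3.1° = 1.602 m; N'_2 = 79·cos3.1° − 22·1.602 = 43.6; c'Δl = 24.36; W sinα = 4.3
Slice 3: Δl = 1.3/cos9.0° = 1.316 m; N'_3 = 107·cos9.0° − 39·1.316 = 54.4; c'Δl = 20.01; W sinα = 16.7
Slice 4: Δl = 1.7/cos15.1° = 1.761 m; N'_4 = 192·cos15.1° − 60·1.761 = 79.7; c'Δl = 26.76; W sinα = 50.0
Slice 5: Δl = 2.6/cos24.2° = 2.851 m; N'_5 = 292·cos24.2° − 18·2.851 = 215.0; c'Δl = 43.33; W sinα = 119.7
Slice 6: Δl = 2.4/cos35.7° = 2.955 m; N'_6 = 207·cos35.7° − 25·2.955 = 94.2; c'Δl = 44.92; W sinα = 120.8
Slice 7: Δl = 3.0/cos50.5° = 4.716 m; N'_7 = 121·cos50.5° − 14·4.716 = 10.9; c'Δl = 71.69; W sinα = 93.4
Σc'Δl = 249.3 kN/m; ΣN' = 511.1 kN/m; ΣW sinα = 404.1 kN/m
Resisting = 249.3 + 511.1·tan22.4° = 249.3 + 210.6 = 460.0 kN/m
FS = 460.0 / 404.1 = 1.138

FS = 1.14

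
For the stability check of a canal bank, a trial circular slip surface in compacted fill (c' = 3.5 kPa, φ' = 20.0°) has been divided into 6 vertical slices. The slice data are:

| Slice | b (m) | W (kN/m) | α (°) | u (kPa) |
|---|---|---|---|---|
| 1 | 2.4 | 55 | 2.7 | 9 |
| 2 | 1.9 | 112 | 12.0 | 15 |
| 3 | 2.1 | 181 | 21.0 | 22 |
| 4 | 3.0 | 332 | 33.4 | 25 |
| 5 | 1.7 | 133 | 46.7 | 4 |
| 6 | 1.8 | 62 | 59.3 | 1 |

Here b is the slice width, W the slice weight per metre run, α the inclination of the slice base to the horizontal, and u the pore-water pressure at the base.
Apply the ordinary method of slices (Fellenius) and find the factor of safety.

Ordinary method of slices: FS = Σ[c'·Δl_i + (W_i cosα_i − u_i·Δl_i)·tanφ'] / Σ W_i sinα_i, with Δl_i = b_i / cosα_i.
Slice 1: Δl = 2.4/cos2.7° = 2.403 m; N'_1 = 55·cos2.7° − 9·2.403 = 33.3; c'Δl = 8.41; W sinα = 2.6
Slice 2: Δl = 1.9/cos12.0° = 1.942 m; N'_2 = 112·cos12.0° − 15·1.942 = 80.4; c'Δl = 6.80; W sinα = 23.3
Slice 3: Δl = 2.1/cos21.0° = 2.249 m; N'_3 = 181·cos21.0° − 22·2.249 = 119.5; c'Δl = 7.87; W sinα = 64.9
Slice 4: Δl = 3.0/cos33.4° = 3.593 m; N'_4 = 332·cos33.4° − 25·3.593 = 187.3; c'Δl = 12.58; W sinα = 182.8
Slice 5: Δl = 1.7/cos46.7° = 2.479 m; N'_5 = 133·cos46.7° − 4·2.479 = 81.3; c'Δl = 8.68; W sinα = 96.8
Slice 6: Δl = 1.8/cos59.3° = 3.526 m; N'_6 = 62·cos59.3° − 1·3.526 = 28.1; c'Δl = 12.34; W sinα = 53.3
Σc'Δl = 56.7 kN/m; ΣN' = 530.0 kN/m; ΣW sinα = 423.6 kN/m
Resisting = 56.7 + 530.0·tan20.0° = 56.7 + 192.9 = 249.6 kN/m
FS = 249.6 / 423.6 = 0.589

FS = 0.59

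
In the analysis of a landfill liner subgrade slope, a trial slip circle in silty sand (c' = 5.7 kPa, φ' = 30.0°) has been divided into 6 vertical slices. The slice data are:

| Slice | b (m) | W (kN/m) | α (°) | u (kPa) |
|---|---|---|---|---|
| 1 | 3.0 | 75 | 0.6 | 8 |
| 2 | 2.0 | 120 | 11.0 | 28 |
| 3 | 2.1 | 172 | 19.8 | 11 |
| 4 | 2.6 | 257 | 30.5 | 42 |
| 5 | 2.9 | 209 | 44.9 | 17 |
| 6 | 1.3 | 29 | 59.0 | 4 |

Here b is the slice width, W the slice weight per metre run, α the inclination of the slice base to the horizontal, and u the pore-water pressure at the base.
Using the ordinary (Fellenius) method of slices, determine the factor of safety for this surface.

Ordinary method of slices: FS = Σ[c'·Δl_i + (W_i cosα_i − u_i·Δl_i)·tanφ'] / Σ W_i sinα_i, with Δl_i = b_i / cosα_i.
Slice 1: Δl = 3.0/cos0.6° = 3.000 m; N'_1 = 75·cos0.6° − 8·3.000 = 51.0; c'Δl = 17.10; W sinα = 0.8
Slice 2: Δl = 2.0/cos11.0° = 2.037 m; N'_2 = 120·cos11.0° − 28·2.037 = 60.7; c'Δl = 11.61; W sinα = 22.9
Slice 3: Δl = 2.1/cos19.8° = 2.232 m; N'_3 = 172·cos19.8° − 11·2.232 = 137.3; c'Δl = 12.72; W sinα = 58.3
Slice 4: Δl = 2.6/cos30.5° = 3.018 m; N'_4 = 257·cos30.5° − 42·3.018 = 94.7; c'Δl = 17.20; W sinα = 130.4
Slice 5: Δl = 2.9/cos44.9° = 4.094 m; N'_5 = 209·cos44.9° − 17·4.094 = 78.4; c'Δl = 23.34; W sinα = 147.5
Slice 6: Δl = 1.3/cos59.0° = 2.524 m; N'_6 = 29·cos59.0° − 4·2.524 = 4.8; c'Δl = 14.39; W sinα = 24.9
Σc'Δl = 96.4 kN/m; ΣN' = 427.0 kN/m; ΣW sinα = 384.8 kN/m
Resisting = 96.4 + 427.0·tan30.0° = 96.4 + 246.5 = 342.9 kN/m
FS = 342.9 / 384.8 = 0.891

FS = 0.89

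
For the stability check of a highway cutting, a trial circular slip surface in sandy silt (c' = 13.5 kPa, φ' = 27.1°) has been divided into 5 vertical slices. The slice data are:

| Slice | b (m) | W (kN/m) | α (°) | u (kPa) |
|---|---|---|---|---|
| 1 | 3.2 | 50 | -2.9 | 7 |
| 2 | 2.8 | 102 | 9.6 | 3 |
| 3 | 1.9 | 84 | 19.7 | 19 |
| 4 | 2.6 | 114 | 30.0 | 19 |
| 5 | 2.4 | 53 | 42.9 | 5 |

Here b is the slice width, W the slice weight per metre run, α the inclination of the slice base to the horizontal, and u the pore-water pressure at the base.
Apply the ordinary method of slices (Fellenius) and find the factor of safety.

FS = 2.27

Ordinary method of slices: FS = Σ[c'·Δl_i + (W_i cosα_i − u_i·Δl_i)·tanφ'] / Σ W_i sinα_i, with Δl_i = b_i / cosα_i.
Slice 1: Δl = 3.2/cos(-2.9°) = 3.204 m; N'_1 = 50·cos(-2.9°) − 7·3.204 = 27.5; c'Δl = 43.26; W sinα = -2.5
Slice 2: Δl = 2.8/cos9.6° = 2.840 m; N'_2 = 102·cos9.6° − 3·2.840 = 92.1; c'Δl = 38.34; W sinα = 17.0
Slice 3: Δl = 1.9/cos19.7° = 2.018 m; N'_3 = 84·cos19.7° − 19·2.018 = 40.7; c'Δl = 27.24; W sinα = 28.3
Slice 4: Δl = 2.6/cos30.0° = 3.002 m; N'_4 = 114·cos30.0° − 19·3.002 = 41.7; c'Δl = 40.53; W sinα = 57.0
Slice 5: Δl = 2.4/cos42.9° = 3.276 m; N'_5 = 53·cos42.9° − 5·3.276 = 22.4; c'Δl = 44.23; W sinα = 36.1
Σc'Δl = 193.6 kN/m; ΣN' = 224.4 kN/m; ΣW sinα = 135.9 kN/m
Resisting = 193.6 + 224.4·tan27.1° = 193.6 + 114.8 = 308.4 kN/m
FS = 308.4 / 135.9 = 2.270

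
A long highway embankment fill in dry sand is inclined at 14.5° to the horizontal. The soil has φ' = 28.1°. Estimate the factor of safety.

FS = 2.06

For a dry cohesionless infinite slope the factor of safety is FS = tanφ' / tanβ.
FS = tan28.1° / tan14.5° = 0.5340 / 0.2586 = 2.065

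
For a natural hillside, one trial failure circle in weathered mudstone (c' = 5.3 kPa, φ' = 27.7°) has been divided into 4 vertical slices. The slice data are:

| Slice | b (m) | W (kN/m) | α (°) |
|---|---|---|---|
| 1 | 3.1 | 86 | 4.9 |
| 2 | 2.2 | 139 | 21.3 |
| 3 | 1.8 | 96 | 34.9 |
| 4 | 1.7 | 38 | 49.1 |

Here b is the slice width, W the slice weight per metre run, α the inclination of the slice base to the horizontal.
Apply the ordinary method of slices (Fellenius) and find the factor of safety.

Ordinary method of slices: FS = Σ[c'·Δl_i + (W_i cosα_i)·tanφ'] / Σ W_i sinα_i, with Δl_i = b_i / cosα_i.
Slice 1: Δl = 3.1/cos4.9° = 3.111 m; N'_1 = 86·cos4.9° = 85.7; c'Δl = 16.49; W sinα = 7.3
Slice 2: Δl = 2.2/cos21.3° = 2.361 m; N'_2 = 139·cos21.3° = 129.5; c'Δl = 12.51; W sinα = 50.5
Slice 3: Δl = 1.8/cos34.9° = 2.195 m; N'_3 = 96·cos34.9° = 78.7; c'Δl = 11.63; W sinα = 54.9
Slice 4: Δl = 1.7/cos49.1° = 2.596 m; N'_4 = 38·cos49.1° = 24.9; c'Δl = 13.76; W sinα = 28.7
Σc'Δl = 54.4 kN/m; ΣN' = 318.8 kN/m; ΣW sinα = 141.5 kN/m
Resisting = 54.4 + 318.8·tan27.7° = 54.4 + 167.4 = 221.8 kN/m
FS = 221.8 / 141.5 = 1.567

FS = 1.57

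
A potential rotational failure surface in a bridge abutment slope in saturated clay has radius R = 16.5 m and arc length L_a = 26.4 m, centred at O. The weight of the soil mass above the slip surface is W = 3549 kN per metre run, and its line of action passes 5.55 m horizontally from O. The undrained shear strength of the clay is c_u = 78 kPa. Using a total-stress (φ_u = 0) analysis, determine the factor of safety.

FS = 1.72

Taking moments about the centre O, the resisting moment is provided by the undrained shear strength acting along the arc:
M_R = c_u·L_a·R = 78·26.40·16.5 = 33976.8 kN·m/m
M_D = W·d = 3549·5.55 = 19697.0 kN·m/m
FS = M_R / M_D = 33976.8 / 19697.0 = 1.725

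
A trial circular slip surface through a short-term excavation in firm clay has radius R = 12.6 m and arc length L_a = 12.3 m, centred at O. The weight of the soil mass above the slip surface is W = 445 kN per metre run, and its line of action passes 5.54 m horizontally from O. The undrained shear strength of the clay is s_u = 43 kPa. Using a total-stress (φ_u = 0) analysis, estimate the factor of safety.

FS = 2.70

Taking moments about the centre O, the resisting moment is provided by the undrained shear strength acting along the arc:
M_R = s_u·L_a·R = 43·12.30·12.6 = 6664.1 kN·m/m
M_D = W·d = 445·5.54 = 2465.3 kN·m/m
FS = M_R / M_D = 6664.1 / 2465.3 = 2.703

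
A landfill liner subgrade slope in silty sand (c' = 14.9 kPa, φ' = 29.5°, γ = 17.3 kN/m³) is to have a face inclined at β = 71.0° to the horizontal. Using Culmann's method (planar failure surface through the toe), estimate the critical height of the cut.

H_c = 11.29 m

Culmann's analysis gives the critical failure plane at α_cr = (β + φ')/2 = (71.0 + 29.5)/2 = 50.2°, and the critical height
H_c = (4c'/γ) · sinβ cosφ' / [1 − cos(β − φ')]
    = (4·14.9/17.3) · sin71.0°·cos29.5° / [1 − cos(41.5°)]
    = 3.445 · 0.9455·0.8704 / [1 − 0.7490]
    = 3.445 · 0.8229 / 0.2510
    = 11.29 m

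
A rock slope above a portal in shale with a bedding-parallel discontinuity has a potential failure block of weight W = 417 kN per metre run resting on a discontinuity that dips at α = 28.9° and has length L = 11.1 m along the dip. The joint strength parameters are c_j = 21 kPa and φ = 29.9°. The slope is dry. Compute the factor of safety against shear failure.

Resolving the block weight along and normal to the plane and applying the Mohr–Coulomb strength on the joint:
N' = W cosα = 417·cos28.9° = 365.1 kN/m
Driving force T = W sinα = 417·sin28.9° = 201.5 kN/m
Resisting force R = c_j·L + N'·tanφ = 21·11.1 + 365.1·tan29.9° = 233.1 + 209.9 = 443.0 kN/m
FS = R / T = 443.0 / 201.5 = 2.198

FS = 2.20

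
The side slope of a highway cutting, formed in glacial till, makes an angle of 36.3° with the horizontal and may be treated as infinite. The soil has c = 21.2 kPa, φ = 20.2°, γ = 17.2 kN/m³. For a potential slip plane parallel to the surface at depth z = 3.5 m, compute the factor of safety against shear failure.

For an infinite slope with a slip plane parallel to the surface (no pore pressure): FS = [c + γz cos²β tanφ] / [γz sinβ cosβ].
γz = 17.2·3.5 = 60.20 kN/m²
Numerator = 21.2 + 60.20·cos²36.3°·tan20.2° = 21.2 + 60.20·0.6495·0.3679 = 35.586 kPa
Denominator = 60.20·sin36.3°·cos36.3° = 60.20·0.5920·0.8059 = 28.723 kPa
FS = 35.586 / 28.723 = 1.239

FS = 1.24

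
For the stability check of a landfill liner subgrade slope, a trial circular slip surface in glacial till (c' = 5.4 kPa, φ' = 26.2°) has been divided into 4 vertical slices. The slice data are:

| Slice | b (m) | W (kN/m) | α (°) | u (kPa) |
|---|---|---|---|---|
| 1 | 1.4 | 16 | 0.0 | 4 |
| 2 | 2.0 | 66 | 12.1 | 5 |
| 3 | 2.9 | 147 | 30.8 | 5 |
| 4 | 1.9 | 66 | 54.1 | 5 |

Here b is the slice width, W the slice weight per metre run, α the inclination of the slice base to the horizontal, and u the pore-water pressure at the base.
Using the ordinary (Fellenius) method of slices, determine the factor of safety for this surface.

Ordinary method of slices: FS = Σ[c'·Δl_i + (W_i cosα_i − u_i·Δl_i)·tanφ'] / Σ W_i sinα_i, with Δl_i = b_i / cosα_i.
Slice 1: Δl = 1.4/cos0.0° = 1.400 m; N'_1 = 16·cos0.0° − 4·1.400 = 10.4; c'Δl = 7.56; W sinα = 0.0
Slice 2: Δl = 2.0/cos12.1° = 2.045 m; N'_2 = 66·cos12.1° − 5·2.045 = 54.3; c'Δl = 11.05; W sinα = 13.8
Slice 3: Δl = 2.9/cos30.8° = 3.376 m; N'_3 = 147·cos30.8° − 5·3.376 = 109.4; c'Δl = 18.23; W sinα = 75.3
Slice 4: Δl = 1.9/cos54.1° = 3.240 m; N'_4 = 66·cos54.1° − 5·3.240 = 22.5; c'Δl = 17.50; W sinα = 53.5
Σc'Δl = 54.3 kN/m; ΣN' = 196.6 kN/m; ΣW sinα = 142.6 kN/m
Resisting = 54.3 + 196.6·tan26.2° = 54.3 + 96.7 = 151.1 kN/m
FS = 151.1 / 142.6 = 1.060

FS = 1.06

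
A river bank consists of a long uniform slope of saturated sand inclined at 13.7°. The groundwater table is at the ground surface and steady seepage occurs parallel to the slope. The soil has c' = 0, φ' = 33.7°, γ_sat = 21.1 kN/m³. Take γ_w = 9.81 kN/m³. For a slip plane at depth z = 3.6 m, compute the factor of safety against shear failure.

With seepage parallel to the slope and the water table at the surface, the effective normal stress on the slip plane uses the buoyant unit weight γ' = γ_sat − γ_w while the driving shear stress uses γ_sat:
FS = [c' + γ' z cos²β tanφ'] / [γ_sat z sinβ cosβ]
(For c' = 0 this reduces to FS = (γ'/γ_sat)·tanφ'/tanβ.)
γ' = 21.1 − 9.81 = 11.29 kN/m³
Numerator = 0.0 + 11.29·3.6·cos²13.7°·tan33.7° = 0.0 + 11.29·3.6·0.9439·0.6669 = 25.586 kPa
Denominator = 21.1·3.6·sin13.7°·cos13.7° = 21.1·3.6·0.2368·0.9715 = 17.478 kPa
FS = 25.586 / 17.478 = 1.464

FS = 1.46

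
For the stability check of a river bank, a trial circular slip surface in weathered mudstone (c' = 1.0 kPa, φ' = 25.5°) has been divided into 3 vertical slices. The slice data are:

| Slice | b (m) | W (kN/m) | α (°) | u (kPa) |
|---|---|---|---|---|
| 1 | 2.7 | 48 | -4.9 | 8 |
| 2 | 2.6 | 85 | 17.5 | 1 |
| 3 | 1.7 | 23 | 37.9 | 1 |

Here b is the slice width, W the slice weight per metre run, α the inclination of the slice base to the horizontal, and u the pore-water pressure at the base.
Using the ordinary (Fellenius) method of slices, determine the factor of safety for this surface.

FS = 1.83

Ordinary method of slices: FS = Σ[c'·Δl_i + (W_i cosα_i − u_i·Δl_i)·tanφ'] / Σ W_i sinα_i, with Δl_i = b_i / cosα_i.
Slice 1: Δl = 2.7/cos(-4.9°) = 2.710 m; N'_1 = 48·cos(-4.9°) − 8·2.710 = 26.1; c'Δl = 2.71; W sinα = -4.1
Slice 2: Δl = 2.6/cos17.5° = 2.726 m; N'_2 = 85·cos17.5° − 1·2.726 = 78.3; c'Δl = 2.73; W sinα = 25.6
Slice 3: Δl = 1.7/cos37.9° = 2.154 m; N'_3 = 23·cos37.9° − 1·2.154 = 16.0; c'Δl = 2.15; W sinα = 14.1
Σc'Δl = 7.6 kN/m; ΣN' = 120.5 kN/m; ΣW sinα = 35.6 kN/m
Resisting = 7.6 + 120.5·tan25.5° = 7.6 + 57.5 = 65.1 kN/m
FS = 65.1 / 35.6 = 1.828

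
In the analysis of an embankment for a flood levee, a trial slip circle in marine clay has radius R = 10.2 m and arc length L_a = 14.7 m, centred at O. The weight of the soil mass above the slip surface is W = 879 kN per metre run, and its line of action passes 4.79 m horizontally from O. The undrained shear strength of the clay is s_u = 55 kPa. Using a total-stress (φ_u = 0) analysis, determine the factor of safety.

FS = 1.96

Taking moments about the centre O, the resisting moment is provided by the undrained shear strength acting along the arc:
M_R = s_u·L_a·R = 55·14.70·10.2 = 8246.7 kN·m/m
M_D = W·d = 879·4.79 = 4210.4 kN·m/m
FS = M_R / M_D = 8246.7 / 4210.4 = 1.959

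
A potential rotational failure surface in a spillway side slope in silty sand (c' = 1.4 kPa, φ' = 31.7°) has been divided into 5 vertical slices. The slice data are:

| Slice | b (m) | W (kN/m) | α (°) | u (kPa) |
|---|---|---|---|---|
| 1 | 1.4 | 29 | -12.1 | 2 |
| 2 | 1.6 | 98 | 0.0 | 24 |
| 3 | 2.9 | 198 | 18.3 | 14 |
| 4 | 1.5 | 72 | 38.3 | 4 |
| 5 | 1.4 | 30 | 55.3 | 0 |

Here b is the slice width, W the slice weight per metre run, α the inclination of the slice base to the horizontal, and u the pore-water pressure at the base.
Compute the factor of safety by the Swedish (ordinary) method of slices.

FS = 1.58

Ordinary method of slices: FS = Σ[c'·Δl_i + (W_i cosα_i − u_i·Δl_i)·tanφ'] / Σ W_i sinα_i, with Δl_i = b_i / cosα_i.
Slice 1: Δl = 1.4/cos(-12.1°) = 1.432 m; N'_1 = 29·cos(-12.1°) − 2·1.432 = 25.5; c'Δl = 2.00; W sinα = -6.1
Slice 2: Δl = 1.6/cos0.0° = 1.600 m; N'_2 = 98·cos0.0° − 24·1.600 = 59.6; c'Δl = 2.24; W sinα = 0.0
Slice 3: Δl = 2.9/cos18.3° = 3.054 m; N'_3 = 198·cos18.3° − 14·3.054 = 145.2; c'Δl = 4.28; W sinα = 62.2
Slice 4: Δl = 1.5/cos38.3° = 1.911 m; N'_4 = 72·cos38.3° − 4·1.911 = 48.9; c'Δl = 2.68; W sinα = 44.6
Slice 5: Δl = 1.4/cos55.3° = 2.459 m; N'_5 = 30·cos55.3° − 0·2.459 = 17.1; c'Δl = 3.44; W sinα = 24.7
Σc'Δl = 14.6 kN/m; ΣN' = 296.3 kN/m; ΣW sinα = 125.4 kN/m
Resisting = 14.6 + 296.3·tan31.7° = 14.6 + 183.0 = 197.6 kN/m
FS = 197.6 / 125.4 = 1.576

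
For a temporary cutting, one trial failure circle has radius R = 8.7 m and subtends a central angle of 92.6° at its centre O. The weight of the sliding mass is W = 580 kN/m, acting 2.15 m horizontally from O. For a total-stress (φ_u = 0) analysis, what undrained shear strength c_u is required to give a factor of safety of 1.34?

c_u = 13.7 kPa

FS = c_u·L_a·R / (W·d), so c_u = FS·W·d / (L_a·R).
Arc length L_a = R·θ = 8.7·(92.6°·π/180) = 8.7·1.6162 = 14.06 m
c_u = 1.34·580·2.15 / (14.06·8.7) = 1671.0 / 122.33 = 13.66 kPa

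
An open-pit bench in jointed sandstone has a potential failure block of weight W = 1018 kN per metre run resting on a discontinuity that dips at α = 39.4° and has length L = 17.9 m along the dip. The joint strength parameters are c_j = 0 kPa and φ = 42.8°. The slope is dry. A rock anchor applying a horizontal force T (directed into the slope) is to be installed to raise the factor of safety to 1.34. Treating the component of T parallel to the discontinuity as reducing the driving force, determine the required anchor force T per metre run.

T = 85 kN/m

Resolving forces along and normal to the sliding plane, with the horizontal anchor force T adding T·sinα to the effective normal force and T·cosα acting up the plane against the driving force:
FS = [c_jL + (W cosα + T sinα) tanφ] / [W sinα − T cosα]
Without the anchor: N' = 786.6 kN/m, driving T_d = 646.2 kN/m, resisting R = 0·17.9 + 786.6·tan42.8° = 728.4 kN/m, FS = 1.13.
Setting FS = 1.34 and solving for T:
1.34·(646.2 − T cos39.4°) = 728.4 + T sin39.4°·tan42.8°
T·(sin39.4°·tan42.8° + 1.34·cos39.4°) = 1.34·646.2 − 728.4
T·(0.6347·0.9260 + 1.34·0.7727) = 865.8 − 728.4 = 137.4
T·1.6232 = 137.4
T = 84.7 kN/m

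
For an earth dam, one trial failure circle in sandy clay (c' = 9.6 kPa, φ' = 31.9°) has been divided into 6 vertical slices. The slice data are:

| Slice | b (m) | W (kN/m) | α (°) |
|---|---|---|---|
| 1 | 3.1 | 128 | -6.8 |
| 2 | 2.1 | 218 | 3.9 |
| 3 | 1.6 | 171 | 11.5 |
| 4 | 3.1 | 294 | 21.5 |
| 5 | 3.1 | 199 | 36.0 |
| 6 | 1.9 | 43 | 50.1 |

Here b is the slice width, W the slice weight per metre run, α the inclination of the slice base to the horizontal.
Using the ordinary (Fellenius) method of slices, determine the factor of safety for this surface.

FS = 2.64

Ordinary method of slices: FS = Σ[c'·Δl_i + (W_i cosα_i)·tanφ'] / Σ W_i sinα_i, with Δl_i = b_i / cosα_i.
Slice 1: Δl = 3.1/cos(-6.8°) = 3.122 m; N'_1 = 128·cos(-6.8°) = 127.1; c'Δl = 29.97; W sinα = -15.2
Slice 2: Δl = 2.1/cos3.9° = 2.105 m; N'_2 = 218·cos3.9° = 217.5; c'Δl = 20.21; W sinα = 14.8
Slice 3: Δl = 1.6/cos11.5° = 1.633 m; N'_3 = 171·cos11.5° = 167.6; c'Δl = 15.67; W sinα = 34.1
Slice 4: Δl = 3.1/cos21.5° = 3.332 m; N'_4 = 294·cos21.5° = 273.5; c'Δl = 31.99; W sinα = 107.8
Slice 5: Δl = 3.1/cos36.0° = 3.832 m; N'_5 = 199·cos36.0° = 161.0; c'Δl = 36.79; W sinα = 117.0
Slice 6: Δl = 1.9/cos50.1° = 2.962 m; N'_6 = 43·cos50.1° = 27.6; c'Δl = 28.44; W sinα = 33.0
Σc'Δl = 163.1 kN/m; ΣN' = 974.3 kN/m; ΣW sinα = 291.5 kN/m
Resisting = 163.1 + 974.3·tan31.9° = 163.1 + 606.4 = 769.5 kN/m
FS = 769.5 / 291.5 = 2.640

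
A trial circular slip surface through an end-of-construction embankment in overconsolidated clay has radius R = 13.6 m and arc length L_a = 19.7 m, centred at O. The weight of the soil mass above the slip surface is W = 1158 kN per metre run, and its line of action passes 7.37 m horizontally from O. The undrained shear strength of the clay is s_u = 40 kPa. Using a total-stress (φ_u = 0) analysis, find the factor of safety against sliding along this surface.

Taking moments about the centre O, the resisting moment is provided by the undrained shear strength acting along the arc:
M_R = s_u·L_a·R = 40·19.70·13.6 = 10716.8 kN·m/m
M_D = W·d = 1158·7.37 = 8534.5 kN·m/m
FS = M_R / M_D = 10716.8 / 8534.5 = 1.256

FS = 1.26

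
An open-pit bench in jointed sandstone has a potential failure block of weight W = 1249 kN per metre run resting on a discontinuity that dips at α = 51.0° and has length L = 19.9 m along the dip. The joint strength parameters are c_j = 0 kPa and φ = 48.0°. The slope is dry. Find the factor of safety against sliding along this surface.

FS = 0.90

Resolving the block weight along and normal to the plane and applying the Mohr–Coulomb strength on the joint:
N' = W cosα = 1249·cos51.0° = 786.0 kN/m
Driving force T = W sinα = 1249·sin51.0° = 970.7 kN/m
Resisting force R = c_j·L + N'·tanφ = 0·19.9 + 786.0·tan48.0° = 0.0 + 873.0 = 873.0 kN/m
FS = R / T = 873.0 / 970.7 = 0.899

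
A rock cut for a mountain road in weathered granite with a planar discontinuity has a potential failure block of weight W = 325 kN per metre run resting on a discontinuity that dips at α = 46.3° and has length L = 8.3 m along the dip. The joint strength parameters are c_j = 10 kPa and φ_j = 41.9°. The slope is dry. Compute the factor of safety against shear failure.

Resolving the block weight along and normal to the plane and applying the Mohr–Coulomb strength on the joint:
N' = W cosα = 325·cos46.3° = 224.5 kN/m
Driving force T = W sinα = 325·sin46.3° = 235.0 kN/m
Resisting force R = c_j·L + N'·tanφ_j = 10·8.3 + 224.5·tan41.9° = 83.0 + 201.5 = 284.5 kN/m
FS = R / T = 284.5 / 235.0 = 1.211

FS = 1.21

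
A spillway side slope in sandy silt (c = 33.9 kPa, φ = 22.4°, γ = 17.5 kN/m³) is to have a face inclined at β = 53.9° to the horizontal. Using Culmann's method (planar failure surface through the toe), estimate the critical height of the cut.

Culmann's analysis gives the critical failure plane at α_cr = (β + φ)/2 = (53.9 + 22.4)/2 = 38.1°, and the critical height
H_c = (4c/γ) · sinβ cosφ / [1 − cos(β − φ)]
    = (4·33.9/17.5) · sin53.9°·cos22.4° / [1 − cos(31.5°)]
    = 7.749 · 0.8080·0.9245 / [1 − 0.8526]
    = 7.749 · 0.7470 / 0.1474
    = 39.28 m

H_c = 39.28 m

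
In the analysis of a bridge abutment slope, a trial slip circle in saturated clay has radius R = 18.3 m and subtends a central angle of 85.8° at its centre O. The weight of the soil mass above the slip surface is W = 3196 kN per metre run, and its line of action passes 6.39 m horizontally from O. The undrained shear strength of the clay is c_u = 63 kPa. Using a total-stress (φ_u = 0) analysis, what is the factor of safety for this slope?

FS = 1.55

Taking moments about the centre O, the resisting moment is provided by the undrained shear strength acting along the arc:
Arc length L_a = R·θ = 18.3·(85.8°·π/180) = 18.3·1.4975 = 27.40 m
M_R = c_u·L_a·R = 63·27.40·18.3 = 31594.2 kN·m/m
M_D = W·d = 3196·6.39 = 20422.4 kN·m/m
FS = M_R / M_D = 31594.2 / 20422.4 = 1.547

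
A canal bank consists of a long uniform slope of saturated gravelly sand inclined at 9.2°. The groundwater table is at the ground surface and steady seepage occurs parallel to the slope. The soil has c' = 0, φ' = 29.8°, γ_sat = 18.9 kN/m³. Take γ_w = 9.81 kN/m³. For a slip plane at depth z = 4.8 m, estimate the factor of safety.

With seepage parallel to the slope and the water table at the surface, the effective normal stress on the slip plane uses the buoyant unit weight γ' = γ_sat − γ_w while the driving shear stress uses γ_sat:
FS = [c' + γ' z cos²β tanφ'] / [γ_sat z sinβ cosβ]
(For c' = 0 this reduces to FS = (γ'/γ_sat)·tanφ'/tanβ.)
γ' = 18.9 − 9.81 = 9.09 kN/m³
Numerator = 0.0 + 9.09·4.8·cos²9.2°·tan29.8° = 0.0 + 9.09·4.8·0.9744·0.5727 = 24.350 kPa
Denominator = 18.9·4.8·sin9.2°·cos9.2° = 18.9·4.8·0.1599·0.9871 = 14.318 kPa
FS = 24.350 / 14.318 = 1.701

FS = 1.70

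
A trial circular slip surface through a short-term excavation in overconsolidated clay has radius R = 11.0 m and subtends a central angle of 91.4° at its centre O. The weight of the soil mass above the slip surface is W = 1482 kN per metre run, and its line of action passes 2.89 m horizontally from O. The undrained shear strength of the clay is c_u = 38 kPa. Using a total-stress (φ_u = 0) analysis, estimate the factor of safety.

FS = 1.71

Taking moments about the centre O, the resisting moment is provided by the undrained shear strength acting along the arc:
Arc length L_a = R·θ = 11.0·(91.4°·π/180) = 11.0·1.5952 = 17.55 m
M_R = c_u·L_a·R = 38·17.55·11.0 = 7334.9 kN·m/m
M_D = W·d = 1482·2.89 = 4283.0 kN·m/m
FS = M_R / M_D = 7334.9 / 4283.0 = 1.713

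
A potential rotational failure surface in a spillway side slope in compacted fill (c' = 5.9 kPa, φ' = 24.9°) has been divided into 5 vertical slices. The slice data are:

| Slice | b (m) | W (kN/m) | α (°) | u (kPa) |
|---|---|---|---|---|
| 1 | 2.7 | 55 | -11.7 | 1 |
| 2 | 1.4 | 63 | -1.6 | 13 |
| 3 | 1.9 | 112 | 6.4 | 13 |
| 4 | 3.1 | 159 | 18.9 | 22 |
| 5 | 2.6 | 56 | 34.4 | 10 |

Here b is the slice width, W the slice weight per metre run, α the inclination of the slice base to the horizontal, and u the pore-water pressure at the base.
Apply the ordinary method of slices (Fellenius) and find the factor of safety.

Ordinary method of slices: FS = Σ[c'·Δl_i + (W_i cosα_i − u_i·Δl_i)·tanφ'] / Σ W_i sinα_i, with Δl_i = b_i / cosα_i.
Slice 1: Δl = 2.7/cos(-11.7°) = 2.757 m; N'_1 = 55·cos(-11.7°) − 1·2.757 = 51.1; c'Δl = 16.27; W sinα = -11.2
Slice 2: Δl = 1.4/cos(-1.6°) = 1.401 m; N'_2 = 63·cos(-1.6°) − 13·1.401 = 44.8; c'Δl = 8.26; W sinα = -1.8
Slice 3: Δl = 1.9/cos6.4° = 1.912 m; N'_3 = 112·cos6.4° − 13·1.912 = 86.4; c'Δl = 11.28; W sinα = 12.5
Slice 4: Δl = 3.1/cos18.9° = 3.277 m; N'_4 = 159·cos18.9° − 22·3.277 = 78.3; c'Δl = 19.33; W sinα = 51.5
Slice 5: Δl = 2.6/cos34.4° = 3.151 m; N'_5 = 56·cos34.4° − 10·3.151 = 14.7; c'Δl = 18.59; W sinα = 31.6
Σc'Δl = 73.7 kN/m; ΣN' = 275.4 kN/m; ΣW sinα = 82.7 kN/m
Resisting = 73.7 + 275.4·tan24.9° = 73.7 + 127.8 = 201.5 kN/m
FS = 201.5 / 82.7 = 2.437

FS = 2.44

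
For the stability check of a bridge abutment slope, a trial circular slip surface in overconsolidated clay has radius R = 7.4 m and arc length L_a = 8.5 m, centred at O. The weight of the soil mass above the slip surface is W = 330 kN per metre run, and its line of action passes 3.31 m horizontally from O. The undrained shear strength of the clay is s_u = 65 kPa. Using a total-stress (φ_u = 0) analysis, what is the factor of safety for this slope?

Taking moments about the centre O, the resisting moment is provided by the undrained shear strength acting along the arc:
M_R = s_u·L_a·R = 65·8.50·7.4 = 4088.5 kN·m/m
M_D = W·d = 330·3.31 = 1092.3 kN·m/m
FS = M_R / M_D = 4088.5 / 1092.3 = 3.743

FS = 3.74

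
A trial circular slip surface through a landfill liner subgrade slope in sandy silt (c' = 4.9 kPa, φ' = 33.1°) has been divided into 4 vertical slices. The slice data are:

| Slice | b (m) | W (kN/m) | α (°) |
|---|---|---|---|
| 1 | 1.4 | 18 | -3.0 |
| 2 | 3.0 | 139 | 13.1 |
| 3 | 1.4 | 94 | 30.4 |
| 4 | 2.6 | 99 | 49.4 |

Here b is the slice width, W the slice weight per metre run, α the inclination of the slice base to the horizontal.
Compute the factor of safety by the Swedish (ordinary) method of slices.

FS = 1.59

Ordinary method of slices: FS = Σ[c'·Δl_i + (W_i cosα_i)·tanφ'] / Σ W_i sinα_i, with Δl_i = b_i / cosα_i.
Slice 1: Δl = 1.4/cos(-3.0°) = 1.402 m; N'_1 = 18·cos(-3.0°) = 18.0; c'Δl = 6.87; W sinα = -0.9
Slice 2: Δl = 3.0/cos13.1° = 3.080 m; N'_2 = 139·cos13.1° = 135.4; c'Δl = 15.09; W sinα = 31.5
Slice 3: Δl = 1.4/cos30.4° = 1.623 m; N'_3 = 94·cos30.4° = 81.1; c'Δl = 7.95; W sinα = 47.6
Slice 4: Δl = 2.6/cos49.4° = 3.995 m; N'_4 = 99·cos49.4° = 64.4; c'Δl = 19.58; W sinα = 75.2
Σc'Δl = 49.5 kN/m; ΣN' = 298.9 kN/m; ΣW sinα = 153.3 kN/m
Resisting = 49.5 + 298.9·tan33.1° = 49.5 + 194.8 = 244.3 kN/m
FS = 244.3 / 153.3 = 1.594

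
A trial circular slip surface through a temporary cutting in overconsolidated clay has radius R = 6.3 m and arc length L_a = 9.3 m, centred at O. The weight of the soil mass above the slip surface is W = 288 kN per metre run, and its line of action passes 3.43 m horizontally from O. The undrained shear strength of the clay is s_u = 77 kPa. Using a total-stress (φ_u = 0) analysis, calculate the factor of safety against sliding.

Taking moments about the centre O, the resisting moment is provided by the undrained shear strength acting along the arc:
M_R = s_u·L_a·R = 77·9.30·6.3 = 4511.4 kN·m/m
M_D = W·d = 288·3.43 = 987.8 kN·m/m
FS = M_R / M_D = 4511.4 / 987.8 = 4.567

FS = 4.57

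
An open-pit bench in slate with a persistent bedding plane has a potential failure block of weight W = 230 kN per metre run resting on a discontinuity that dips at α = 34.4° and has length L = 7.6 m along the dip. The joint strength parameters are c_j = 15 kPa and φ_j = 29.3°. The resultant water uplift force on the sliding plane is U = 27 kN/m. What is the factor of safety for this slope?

FS = 1.58

Resolving the block weight along and normal to the plane and applying the Mohr–Coulomb strength on the joint:
N' = W cosα − U = 230·cos34.4° − 27 = 162.8 kN/m
Driving force T = W sinα = 230·sin34.4° = 129.9 kN/m
Resisting force R = c_j·L + N'·tanφ_j = 15·7.6 + 162.8·tan29.3° = 114.0 + 91.3 = 205.3 kN/m
FS = R / T = 205.3 / 129.9 = 1.580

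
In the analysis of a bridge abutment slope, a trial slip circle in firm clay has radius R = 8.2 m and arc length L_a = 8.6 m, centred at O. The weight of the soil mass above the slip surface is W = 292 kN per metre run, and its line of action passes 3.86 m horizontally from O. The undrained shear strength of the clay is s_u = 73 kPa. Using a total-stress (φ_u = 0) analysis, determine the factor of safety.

Taking moments about the centre O, the resisting moment is provided by the undrained shear strength acting along the arc:
M_R = s_u·L_a·R = 73·8.60·8.2 = 5148.0 kN·m/m
M_D = W·d = 292·3.86 = 1127.1 kN·m/m
FS = M_R / M_D = 5148.0 / 1127.1 = 4.567

FS = 4.57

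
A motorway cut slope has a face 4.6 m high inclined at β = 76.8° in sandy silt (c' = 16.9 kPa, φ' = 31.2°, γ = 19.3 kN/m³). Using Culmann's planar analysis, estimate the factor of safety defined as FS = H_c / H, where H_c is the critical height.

FS = 2.11

H_c = (4c'/γ) · sinβ cosφ' / [1 − cos(β − φ')]
    = (4·16.9/19.3) · sin76.8°·cos31.2° / [1 − cos45.6°]
    = 3.503 · 0.8328 / 0.3003 = 9.71 m
FS = H_c / H = 9.71 / 4.6 = 2.111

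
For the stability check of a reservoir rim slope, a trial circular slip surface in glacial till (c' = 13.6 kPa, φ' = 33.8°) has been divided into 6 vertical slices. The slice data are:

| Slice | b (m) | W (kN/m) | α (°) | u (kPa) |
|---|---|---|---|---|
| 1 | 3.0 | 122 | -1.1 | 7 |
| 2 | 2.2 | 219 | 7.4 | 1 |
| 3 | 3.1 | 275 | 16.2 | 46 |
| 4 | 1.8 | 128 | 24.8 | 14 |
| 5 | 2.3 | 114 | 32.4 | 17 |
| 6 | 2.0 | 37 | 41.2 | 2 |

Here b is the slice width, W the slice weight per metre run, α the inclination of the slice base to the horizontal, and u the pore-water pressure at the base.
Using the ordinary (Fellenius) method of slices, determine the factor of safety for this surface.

Ordinary method of slices: FS = Σ[c'·Δl_i + (W_i cosα_i − u_i·Δl_i)·tanφ'] / Σ W_i sinα_i, with Δl_i = b_i / cosα_i.
Slice 1: Δl = 3.0/cos(-1.1°) = 3.001 m; N'_1 = 122·cos(-1.1°) − 7·3.001 = 101.0; c'Δl = 40.81; W sinα = -2.3
Slice 2: Δl = 2.2/cos7.4° = 2.218 m; N'_2 = 219·cos7.4° − 1·2.218 = 215.0; c'Δl = 30.17; W sinα = 28.2
Slice 3: Δl = 3.1/cos16.2° = 3.228 m; N'_3 = 275·cos16.2° − 46·3.228 = 115.6; c'Δl = 43.90; W sinα = 76.7
Slice 4: Δl = 1.8/cos24.8° = 1.983 m; N'_4 = 128·cos24.8° − 14·1.983 = 88.4; c'Δl = 26.97; W sinα = 53.7
Slice 5: Δl = 2.3/cos32.4° = 2.724 m; N'_5 = 114·cos32.4° − 17·2.724 = 49.9; c'Δl = 37.05; W sinα = 61.1
Slice 6: Δl = 2.0/cos41.2° = 2.658 m; N'_6 = 37·cos41.2° − 2·2.658 = 22.5; c'Δl = 36.15; W sinα = 24.4
Σc'Δl = 215.0 kN/m; ΣN' = 592.4 kN/m; ΣW sinα = 241.7 kN/m
Resisting = 215.0 + 592.4·tan33.8° = 215.0 + 396.6 = 611.6 kN/m
FS = 611.6 / 241.7 = 2.530

FS = 2.53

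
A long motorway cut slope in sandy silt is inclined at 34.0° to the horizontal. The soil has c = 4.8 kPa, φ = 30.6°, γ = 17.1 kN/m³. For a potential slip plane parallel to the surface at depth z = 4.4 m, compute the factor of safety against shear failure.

FS = 1.01

For an infinite slope with a slip plane parallel to the surface (no pore pressure): FS = [c + γz cos²β tanφ] / [γz sinβ cosβ].
γz = 17.1·4.4 = 75.24 kN/m²
Numerator = 4.8 + 75.24·cos²34.0°·tan30.6° = 4.8 + 75.24·0.6873·0.5914 = 35.383 kPa
Denominator = 75.24·sin34.0°·cos34.0° = 75.24·0.5592·0.8290 = 34.881 kPa
FS = 35.383 / 34.881 = 1.014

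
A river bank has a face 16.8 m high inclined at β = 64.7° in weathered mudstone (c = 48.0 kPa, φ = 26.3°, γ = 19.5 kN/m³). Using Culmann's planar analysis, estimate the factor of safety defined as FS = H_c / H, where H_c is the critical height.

FS = 2.20

H_c = (4c/γ) · sinβ cosφ / [1 − cos(β − φ)]
    = (4·48.0/19.5) · sin64.7°·cos26.3° / [1 − cos38.4°]
    = 9.846 · 0.8105 / 0.2163 = 36.89 m
FS = H_c / H = 36.89 / 16.8 = 2.196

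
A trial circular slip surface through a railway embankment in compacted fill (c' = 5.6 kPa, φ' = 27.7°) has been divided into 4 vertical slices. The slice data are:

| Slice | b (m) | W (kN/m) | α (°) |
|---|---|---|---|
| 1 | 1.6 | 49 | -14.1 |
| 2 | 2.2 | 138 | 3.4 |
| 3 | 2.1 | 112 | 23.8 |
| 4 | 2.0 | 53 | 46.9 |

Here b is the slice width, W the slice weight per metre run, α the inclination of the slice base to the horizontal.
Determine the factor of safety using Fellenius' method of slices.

FS = 2.76

Ordinary method of slices: FS = Σ[c'·Δl_i + (W_i cosα_i)·tanφ'] / Σ W_i sinα_i, with Δl_i = b_i / cosα_i.
Slice 1: Δl = 1.6/cos(-14.1°) = 1.650 m; N'_1 = 49·cos(-14.1°) = 47.5; c'Δl = 9.24; W sinα = -11.9
Slice 2: Δl = 2.2/cos3.4° = 2.204 m; N'_2 = 138·cos3.4° = 137.8; c'Δl = 12.34; W sinα = 8.2
Slice 3: Δl = 2.1/cos23.8° = 2.295 m; N'_3 = 112·cos23.8° = 102.5; c'Δl = 12.85; W sinα = 45.2
Slice 4: Δl = 2.0/cos46.9° = 2.927 m; N'_4 = 53·cos46.9° = 36.2; c'Δl = 16.39; W sinα = 38.7
Σc'Δl = 50.8 kN/m; ΣN' = 324.0 kN/m; ΣW sinα = 80.1 kN/m
Resisting = 50.8 + 324.0·tan27.7° = 50.8 + 170.1 = 220.9 kN/m
FS = 220.9 / 80.1 = 2.756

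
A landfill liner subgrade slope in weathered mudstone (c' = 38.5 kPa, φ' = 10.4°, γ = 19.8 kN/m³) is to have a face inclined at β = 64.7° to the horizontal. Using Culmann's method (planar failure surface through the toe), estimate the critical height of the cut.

Culmann's analysis gives the critical failure plane at α_cr = (β + φ')/2 = (64.7 + 10.4)/2 = 37.6°, and the critical height
H_c = (4c'/γ) · sinβ cosφ' / [1 − cos(β − φ')]
    = (4·38.5/19.8) · sin64.7°·cos10.4° / [1 − cos(54.3°)]
    = 7.778 · 0.9041·0.9836 / [1 − 0.5835]
    = 7.778 · 0.8892 / 0.4165
    = 16.61 m

H_c = 16.61 m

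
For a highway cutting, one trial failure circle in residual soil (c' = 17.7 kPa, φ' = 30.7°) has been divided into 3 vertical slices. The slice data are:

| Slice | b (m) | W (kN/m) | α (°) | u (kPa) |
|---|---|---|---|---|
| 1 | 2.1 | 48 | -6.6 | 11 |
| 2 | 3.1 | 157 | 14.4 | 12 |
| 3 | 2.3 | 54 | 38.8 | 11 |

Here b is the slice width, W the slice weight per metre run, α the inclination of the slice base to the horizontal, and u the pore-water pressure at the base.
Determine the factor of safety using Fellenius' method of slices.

Ordinary method of slices: FS = Σ[c'·Δl_i + (W_i cosα_i − u_i·Δl_i)·tanφ'] / Σ W_i sinα_i, with Δl_i = b_i / cosα_i.
Slice 1: Δl = 2.1/cos(-6.6°) = 2.114 m; N'_1 = 48·cos(-6.6°) − 11·2.114 = 24.4; c'Δl = 37.42; W sinα = -5.5
Slice 2: Δl = 3.1/cos14.4° = 3.201 m; N'_2 = 157·cos14.4° − 12·3.201 = 113.7; c'Δl = 56.65; W sinα = 39.0
Slice 3: Δl = 2.3/cos38.8° = 2.951 m; N'_3 = 54·cos38.8° − 11·2.951 = 9.6; c'Δl = 52.24; W sinα = 33.8
Σc'Δl = 146.3 kN/m; ΣN' = 147.7 kN/m; ΣW sinα = 67.4 kN/m
Resisting = 146.3 + 147.7·tan30.7° = 146.3 + 87.7 = 234.0 kN/m
FS = 234.0 / 67.4 = 3.474

FS = 3.47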